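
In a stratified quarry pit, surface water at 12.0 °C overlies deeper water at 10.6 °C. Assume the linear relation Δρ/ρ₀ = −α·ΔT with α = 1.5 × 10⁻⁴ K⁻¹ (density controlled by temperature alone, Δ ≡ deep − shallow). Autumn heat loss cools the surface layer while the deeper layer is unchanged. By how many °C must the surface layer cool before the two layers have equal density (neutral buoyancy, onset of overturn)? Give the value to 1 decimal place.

With temperature the only control, equal density requires T_surf′ = T_deep.
T_surf′ = 10.6 °C.
Cooling required: 12.0 − 10.6 = 1.4 °C.

1.4 °C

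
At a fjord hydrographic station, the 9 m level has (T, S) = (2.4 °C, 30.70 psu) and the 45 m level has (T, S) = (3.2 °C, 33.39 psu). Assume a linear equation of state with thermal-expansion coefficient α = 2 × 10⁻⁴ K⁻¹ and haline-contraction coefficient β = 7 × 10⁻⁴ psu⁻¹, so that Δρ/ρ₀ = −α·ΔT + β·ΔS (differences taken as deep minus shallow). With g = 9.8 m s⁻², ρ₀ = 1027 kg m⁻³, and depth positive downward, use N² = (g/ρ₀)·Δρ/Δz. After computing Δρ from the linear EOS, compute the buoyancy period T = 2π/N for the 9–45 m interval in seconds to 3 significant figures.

290 s

ΔT = +0.8 K, ΔS = +2.69 psu (deep − shallow).
Δρ/ρ₀ = −αΔT + βΔS = -1.60 × 10⁻⁴ + 1.883 × 10⁻³ = 1.723 × 10⁻³, so Δρ ≈ 1.770 kg m⁻³.
N² = (g/ρ₀)·Δρ/Δz = g·(Δρ/ρ₀)/Δz = 9.8 × 1.723 × 10⁻³ / 36 = 4.6904 × 10⁻⁴ s⁻².
N = √(4.6904 × 10⁻⁴) = 0.021657 rad s⁻¹ → T = 2π/N = 290.12 s ≈ 290 s.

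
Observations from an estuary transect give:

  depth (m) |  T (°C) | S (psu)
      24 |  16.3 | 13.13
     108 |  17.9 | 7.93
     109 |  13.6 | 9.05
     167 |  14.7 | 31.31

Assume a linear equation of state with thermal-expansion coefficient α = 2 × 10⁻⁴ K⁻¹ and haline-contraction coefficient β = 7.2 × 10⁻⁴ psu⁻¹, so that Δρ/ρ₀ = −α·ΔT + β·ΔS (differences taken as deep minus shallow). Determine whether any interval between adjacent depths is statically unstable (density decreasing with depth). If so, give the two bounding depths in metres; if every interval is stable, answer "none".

Evaluate Δρ/ρ₀ = −αΔT + βΔS across each adjacent pair:
  24–108 m: −αΔT+βΔS = −(2 × 10⁻⁴)(+1.6)+(7.2 × 10⁻⁴)(-5.20) = -4.1 × 10⁻³ → UNSTABLE
  108–109 m: −αΔT+βΔS = −(2 × 10⁻⁴)(-4.3)+(7.2 × 10⁻⁴)(+1.12) = 1.7 × 10⁻³ → stable
  109–167 m: −αΔT+βΔS = −(2 × 10⁻⁴)(+1.1)+(7.2 × 10⁻⁴)(+22.26) = 0.016 → stable
The 24–108 m interval has Δρ < 0: lighter water underlies denser water.

24–108 m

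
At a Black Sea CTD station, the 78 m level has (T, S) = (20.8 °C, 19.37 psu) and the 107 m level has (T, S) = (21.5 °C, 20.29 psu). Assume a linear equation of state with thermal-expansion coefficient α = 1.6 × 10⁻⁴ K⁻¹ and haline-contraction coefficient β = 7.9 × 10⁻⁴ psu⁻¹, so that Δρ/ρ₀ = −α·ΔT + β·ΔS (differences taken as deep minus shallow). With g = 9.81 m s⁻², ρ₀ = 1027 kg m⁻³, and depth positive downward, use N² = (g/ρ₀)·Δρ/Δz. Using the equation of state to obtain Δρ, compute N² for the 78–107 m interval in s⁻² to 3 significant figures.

ΔT = +0.7 K, ΔS = +0.92 psu (deep − shallow).
Δρ/ρ₀ = −αΔT + βΔS = -1.12 × 10⁻⁴ + 7.268 × 10⁻⁴ = 6.148 × 10⁻⁴, so Δρ ≈ 0.6314 kg m⁻³.
N² = (g/ρ₀)·Δρ/Δz = g·(Δρ/ρ₀)/Δz = 9.81 × 6.148 × 10⁻⁴ / 29 = 2.0797 × 10⁻⁴ s⁻² ≈ 2.08 × 10⁻⁴ s⁻².

2.08 × 10⁻⁴ s⁻²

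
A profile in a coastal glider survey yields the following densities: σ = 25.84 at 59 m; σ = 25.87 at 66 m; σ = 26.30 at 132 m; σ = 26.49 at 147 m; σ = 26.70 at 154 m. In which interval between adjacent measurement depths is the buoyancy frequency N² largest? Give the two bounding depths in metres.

147–154 m

Compute the density gradient over each adjacent pair:
  59–66 m: Δρ/Δz = 0.03/7 = 4.3 × 10⁻³ kg m⁻⁴
  66–132 m: Δρ/Δz = 0.43/66 = 6.5 × 10⁻³ kg m⁻⁴
  132–147 m: Δρ/Δz = 0.19/15 = 0.013 kg m⁻⁴
  147–154 m: Δρ/Δz = 0.21/7 = 0.030 kg m⁻⁴
The largest gradient is in the 147–154 m interval — the pycnocline.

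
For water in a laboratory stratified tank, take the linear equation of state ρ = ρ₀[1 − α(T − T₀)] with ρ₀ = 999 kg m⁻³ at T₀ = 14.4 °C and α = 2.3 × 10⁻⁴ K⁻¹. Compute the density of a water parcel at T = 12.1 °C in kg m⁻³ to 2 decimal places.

T − T₀ = -2.3 K.
Bracket = 1 − α·(-2.3) = 1 + (5.29 × 10⁻⁴) = 1.0005290.
ρ = 999 × 1.0005290 = 999.53 kg m⁻³.

999.53 kg m⁻³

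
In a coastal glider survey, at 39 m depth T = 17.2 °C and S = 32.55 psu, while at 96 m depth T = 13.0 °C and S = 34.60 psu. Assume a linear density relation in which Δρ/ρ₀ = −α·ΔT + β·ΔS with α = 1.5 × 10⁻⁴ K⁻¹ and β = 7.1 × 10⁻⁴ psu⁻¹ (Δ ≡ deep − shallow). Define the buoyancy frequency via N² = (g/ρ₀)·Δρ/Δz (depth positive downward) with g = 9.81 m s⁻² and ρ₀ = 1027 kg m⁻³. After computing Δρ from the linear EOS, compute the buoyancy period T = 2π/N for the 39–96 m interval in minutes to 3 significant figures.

ΔT = -4.2 K, ΔS = +2.05 psu (deep − shallow).
Δρ/ρ₀ = −αΔT + βΔS = 6.30 × 10⁻⁴ + 1.4555 × 10⁻³ = 2.0855 × 10⁻³, so Δρ ≈ 2.142 kg m⁻³.
N² = (g/ρ₀)·Δρ/Δz = g·(Δρ/ρ₀)/Δz = 9.81 × 2.0855 × 10⁻³ / 57 = 3.5893 × 10⁻⁴ s⁻².
N = √(3.5893 × 10⁻⁴) = 0.018945 rad s⁻¹ → T = 2π/N = 331.65 s = 5.5275 min ≈ 5.53 min.

5.53 min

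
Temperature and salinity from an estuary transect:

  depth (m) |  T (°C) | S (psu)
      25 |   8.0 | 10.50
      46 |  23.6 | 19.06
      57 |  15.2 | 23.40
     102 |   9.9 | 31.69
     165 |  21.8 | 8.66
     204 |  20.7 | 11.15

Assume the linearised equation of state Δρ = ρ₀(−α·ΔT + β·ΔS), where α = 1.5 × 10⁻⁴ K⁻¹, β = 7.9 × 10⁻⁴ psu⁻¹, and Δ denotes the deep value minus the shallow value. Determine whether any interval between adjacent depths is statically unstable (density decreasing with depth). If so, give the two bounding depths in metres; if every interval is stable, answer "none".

102–165 m

Evaluate Δρ/ρ₀ = −αΔT + βΔS across each adjacent pair:
  25–46 m: −αΔT+βΔS = −(1.5 × 10⁻⁴)(+15.6)+(7.9 × 10⁻⁴)(+8.56) = 4.4 × 10⁻³ → stable
  46–57 m: −αΔT+βΔS = −(1.5 × 10⁻⁴)(-8.4)+(7.9 × 10⁻⁴)(+4.34) = 4.7 × 10⁻³ → stable
  57–102 m: −αΔT+βΔS = −(1.5 × 10⁻⁴)(-5.3)+(7.9 × 10⁻⁴)(+8.29) = 7.3 × 10⁻³ → stable
  102–165 m: −αΔT+βΔS = −(1.5 × 10⁻⁴)(+11.9)+(7.9 × 10⁻⁴)(-23.03) = -0.020 → UNSTABLE
  165–204 m: −αΔT+βΔS = −(1.5 × 10⁻⁴)(-1.1)+(7.9 × 10⁻⁴)(+2.49) = 2.1 × 10⁻³ → stable
The 102–165 m interval has Δρ < 0: lighter water underlies denser water.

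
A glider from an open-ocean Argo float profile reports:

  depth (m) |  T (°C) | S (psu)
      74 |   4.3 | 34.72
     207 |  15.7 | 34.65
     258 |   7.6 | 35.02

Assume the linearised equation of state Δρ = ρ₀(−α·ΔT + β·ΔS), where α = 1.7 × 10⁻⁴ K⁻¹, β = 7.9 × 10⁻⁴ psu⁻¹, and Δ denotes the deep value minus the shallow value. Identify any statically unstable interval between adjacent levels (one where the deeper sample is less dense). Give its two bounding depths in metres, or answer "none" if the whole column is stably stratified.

Evaluate Δρ/ρ₀ = −αΔT + βΔS across each adjacent pair:
  74–207 m: −αΔT+βΔS = −(1.7 × 10⁻⁴)(+11.4)+(7.9 × 10⁻⁴)(-0.07) = -2.0 × 10⁻³ → UNSTABLE
  207–258 m: −αΔT+βΔS = −(1.7 × 10⁻⁴)(-8.1)+(7.9 × 10⁻⁴)(+0.37) = 1.7 × 10⁻³ → stable
The 74–207 m interval has Δρ < 0: lighter water underlies denser water.

74–207 m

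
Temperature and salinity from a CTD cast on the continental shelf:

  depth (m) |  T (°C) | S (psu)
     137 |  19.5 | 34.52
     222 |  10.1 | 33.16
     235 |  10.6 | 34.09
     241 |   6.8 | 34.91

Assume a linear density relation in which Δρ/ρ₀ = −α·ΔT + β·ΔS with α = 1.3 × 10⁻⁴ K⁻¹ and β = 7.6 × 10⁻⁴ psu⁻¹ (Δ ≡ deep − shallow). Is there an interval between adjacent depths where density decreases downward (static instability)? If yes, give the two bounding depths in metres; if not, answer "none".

Evaluate Δρ/ρ₀ = −αΔT + βΔS across each adjacent pair:
  137–222 m: −αΔT+βΔS = −(1.3 × 10⁻⁴)(-9.4)+(7.6 × 10⁻⁴)(-1.36) = 1.9 × 10⁻⁴ → stable
  222–235 m: −αΔT+βΔS = −(1.3 × 10⁻⁴)(+0.5)+(7.6 × 10⁻⁴)(+0.93) = 6.4 × 10⁻⁴ → stable
  235–241 m: −αΔT+βΔS = −(1.3 × 10⁻⁴)(-3.8)+(7.6 × 10⁻⁴)(+0.82) = 1.1 × 10⁻³ → stable
Every interval has Δρ > 0: the column is stably stratified throughout.

none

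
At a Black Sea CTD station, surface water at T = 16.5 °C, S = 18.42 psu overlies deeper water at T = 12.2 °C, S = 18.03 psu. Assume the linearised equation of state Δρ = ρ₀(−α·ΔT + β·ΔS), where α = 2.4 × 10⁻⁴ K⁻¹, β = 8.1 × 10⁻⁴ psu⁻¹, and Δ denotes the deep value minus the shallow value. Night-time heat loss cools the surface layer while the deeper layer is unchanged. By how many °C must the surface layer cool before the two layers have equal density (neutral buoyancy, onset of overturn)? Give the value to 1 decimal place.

Neutral buoyancy requires Δρ = 0, i.e. −α(T_deep − T_surf′) + β(S_deep − S_surf) = 0.
T_surf′ = T_deep − (β/α)·ΔS = 12.2 − (8.1 × 10⁻⁴/2.4 × 10⁻⁴)·(-0.39) = 13.516 °C.
Cooling required: 16.5 − (13.516) = 2.984 °C.

3.0 °C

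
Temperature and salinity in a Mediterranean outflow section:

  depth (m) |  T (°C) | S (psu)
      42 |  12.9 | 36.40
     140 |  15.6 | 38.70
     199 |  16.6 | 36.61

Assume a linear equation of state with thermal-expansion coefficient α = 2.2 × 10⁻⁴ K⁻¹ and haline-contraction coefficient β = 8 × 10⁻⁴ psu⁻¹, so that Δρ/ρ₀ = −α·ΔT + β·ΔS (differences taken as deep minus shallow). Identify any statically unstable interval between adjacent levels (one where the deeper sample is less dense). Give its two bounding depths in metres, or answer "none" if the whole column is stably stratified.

Evaluate Δρ/ρ₀ = −αΔT + βΔS across each adjacent pair:
  42–140 m: −αΔT+βΔS = −(2.2 × 10⁻⁴)(+2.7)+(8 × 10⁻⁴)(+2.30) = 1.2 × 10⁻³ → stable
  140–199 m: −αΔT+βΔS = −(2.2 × 10⁻⁴)(+1.0)+(8 × 10⁻⁴)(-2.09) = -1.9 × 10⁻³ → UNSTABLE
The 140–199 m interval has Δρ < 0: lighter water underlies denser water.

140–199 m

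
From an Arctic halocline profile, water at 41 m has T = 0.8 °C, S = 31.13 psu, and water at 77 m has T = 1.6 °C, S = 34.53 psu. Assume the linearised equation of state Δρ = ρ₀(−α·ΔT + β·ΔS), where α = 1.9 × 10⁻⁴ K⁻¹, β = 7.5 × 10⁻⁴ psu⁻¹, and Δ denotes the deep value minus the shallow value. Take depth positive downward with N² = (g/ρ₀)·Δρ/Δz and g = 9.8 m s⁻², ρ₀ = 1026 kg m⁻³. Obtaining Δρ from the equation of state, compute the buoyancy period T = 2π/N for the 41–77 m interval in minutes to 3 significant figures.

ΔT = +0.8 K, ΔS = +3.40 psu (deep − shallow).
Δρ/ρ₀ = −αΔT + βΔS = -1.52 × 10⁻⁴ + 2.55 × 10⁻³ = 2.398 × 10⁻³, so Δρ ≈ 2.460 kg m⁻³.
N² = (g/ρ₀)·Δρ/Δz = g·(Δρ/ρ₀)/Δz = 9.8 × 2.398 × 10⁻³ / 36 = 6.5279 × 10⁻⁴ s⁻².
N = √(6.5279 × 10⁻⁴) = 0.025550 rad s⁻¹ → T = 2π/N = 245.92 s = 4.0987 min ≈ 4.10 min.

4.10 min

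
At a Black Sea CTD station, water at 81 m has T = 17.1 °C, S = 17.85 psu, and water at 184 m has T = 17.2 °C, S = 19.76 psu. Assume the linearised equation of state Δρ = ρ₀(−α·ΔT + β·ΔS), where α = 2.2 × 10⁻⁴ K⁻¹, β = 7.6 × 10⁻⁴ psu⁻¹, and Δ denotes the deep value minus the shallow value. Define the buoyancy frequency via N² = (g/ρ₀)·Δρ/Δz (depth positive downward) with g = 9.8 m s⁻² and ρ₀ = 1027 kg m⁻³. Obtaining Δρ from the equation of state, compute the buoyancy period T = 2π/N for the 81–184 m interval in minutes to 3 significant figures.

ΔT = +0.1 K, ΔS = +1.91 psu (deep − shallow).
Δρ/ρ₀ = −αΔT + βΔS = -2.20 × 10⁻⁵ + 1.4516 × 10⁻³ = 1.4296 × 10⁻³, so Δρ ≈ 1.468 kg m⁻³.
N² = (g/ρ₀)·Δρ/Δz = g·(Δρ/ρ₀)/Δz = 9.8 × 1.4296 × 10⁻³ / 103 = 1.3602 × 10⁻⁴ s⁻².
N = √(1.3602 × 10⁻⁴) = 0.011663 rad s⁻¹ → T = 2π/N = 538.73 s = 8.9788 min ≈ 8.98 min.

8.98 min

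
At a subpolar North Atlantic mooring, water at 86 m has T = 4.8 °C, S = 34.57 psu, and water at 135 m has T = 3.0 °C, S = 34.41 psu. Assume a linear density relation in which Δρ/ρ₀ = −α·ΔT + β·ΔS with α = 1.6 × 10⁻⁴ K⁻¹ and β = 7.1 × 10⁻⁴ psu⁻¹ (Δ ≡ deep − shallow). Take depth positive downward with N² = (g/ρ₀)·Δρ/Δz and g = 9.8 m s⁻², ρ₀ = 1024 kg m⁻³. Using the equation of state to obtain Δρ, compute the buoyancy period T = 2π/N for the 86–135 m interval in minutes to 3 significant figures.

ΔT = -1.8 K, ΔS = -0.16 psu (deep − shallow).
Δρ/ρ₀ = −αΔT + βΔS = 2.88 × 10⁻⁴ − 1.136 × 10⁻⁴ = 1.744 × 10⁻⁴, so Δρ ≈ 0.1786 kg m⁻³.
N² = (g/ρ₀)·Δρ/Δz = g·(Δρ/ρ₀)/Δz = 9.8 × 1.744 × 10⁻⁴ / 49 = 3.4880 × 10⁻⁵ s⁻².
N = √(3.4880 × 10⁻⁵) = 5.9059 × 10⁻³ rad s⁻¹ → T = 2π/N = 1.0639 × 10³ s = 17.732 min ≈ 17.7 min.

17.7 min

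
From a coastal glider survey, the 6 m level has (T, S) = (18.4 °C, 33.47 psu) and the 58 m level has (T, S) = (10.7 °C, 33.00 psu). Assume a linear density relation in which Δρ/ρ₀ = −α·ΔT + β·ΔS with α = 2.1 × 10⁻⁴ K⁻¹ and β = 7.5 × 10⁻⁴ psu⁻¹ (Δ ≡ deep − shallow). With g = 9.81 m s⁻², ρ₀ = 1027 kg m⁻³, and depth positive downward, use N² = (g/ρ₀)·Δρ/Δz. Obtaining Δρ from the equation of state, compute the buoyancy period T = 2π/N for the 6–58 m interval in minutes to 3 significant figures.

ΔT = -7.7 K, ΔS = -0.47 psu (deep − shallow).
Δρ/ρ₀ = −αΔT + βΔS = 1.617 × 10⁻³ − 3.525 × 10⁻⁴ = 1.2645 × 10⁻³, so Δρ ≈ 1.299 kg m⁻³.
N² = (g/ρ₀)·Δρ/Δz = g·(Δρ/ρ₀)/Δz = 9.81 × 1.2645 × 10⁻³ / 52 = 2.3855 × 10⁻⁴ s⁻².
N = √(2.3855 × 10⁻⁴) = 0.015445 rad s⁻¹ → T = 2π/N = 406.81 s = 6.7802 min ≈ 6.78 min.

6.78 min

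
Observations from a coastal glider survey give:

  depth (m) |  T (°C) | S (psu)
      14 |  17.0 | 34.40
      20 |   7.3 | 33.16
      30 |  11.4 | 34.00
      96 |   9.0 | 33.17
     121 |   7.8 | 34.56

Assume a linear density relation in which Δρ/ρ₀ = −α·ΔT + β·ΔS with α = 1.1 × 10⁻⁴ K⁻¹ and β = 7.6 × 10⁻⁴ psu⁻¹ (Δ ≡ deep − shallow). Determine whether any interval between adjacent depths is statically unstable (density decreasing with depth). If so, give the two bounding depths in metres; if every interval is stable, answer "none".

Evaluate Δρ/ρ₀ = −αΔT + βΔS across each adjacent pair:
  14–20 m: −αΔT+βΔS = −(1.1 × 10⁻⁴)(-9.7)+(7.6 × 10⁻⁴)(-1.24) = 1.2 × 10⁻⁴ → stable
  20–30 m: −αΔT+βΔS = −(1.1 × 10⁻⁴)(+4.1)+(7.6 × 10⁻⁴)(+0.84) = 1.9 × 10⁻⁴ → stable
  30–96 m: −αΔT+βΔS = −(1.1 × 10⁻⁴)(-2.4)+(7.6 × 10⁻⁴)(-0.83) = -3.7 × 10⁻⁴ → UNSTABLE
  96–121 m: −αΔT+βΔS = −(1.1 × 10⁻⁴)(-1.2)+(7.6 × 10⁻⁴)(+1.39) = 1.2 × 10⁻³ → stable
The 30–96 m interval has Δρ < 0: lighter water underlies denser water.

30–96 m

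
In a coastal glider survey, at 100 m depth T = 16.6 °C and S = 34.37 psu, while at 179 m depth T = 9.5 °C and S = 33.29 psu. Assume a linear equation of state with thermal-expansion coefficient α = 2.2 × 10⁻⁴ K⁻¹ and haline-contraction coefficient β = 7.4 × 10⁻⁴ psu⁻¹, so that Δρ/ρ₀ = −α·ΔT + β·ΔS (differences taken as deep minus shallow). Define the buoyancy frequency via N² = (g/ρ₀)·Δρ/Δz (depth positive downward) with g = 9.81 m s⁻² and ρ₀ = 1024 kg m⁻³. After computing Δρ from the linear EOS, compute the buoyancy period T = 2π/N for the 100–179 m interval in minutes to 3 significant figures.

ΔT = -7.1 K, ΔS = -1.08 psu (deep − shallow).
Δρ/ρ₀ = −αΔT + βΔS = 1.562 × 10⁻³ − 7.992 × 10⁻⁴ = 7.628 × 10⁻⁴, so Δρ ≈ 0.7811 kg m⁻³.
N² = (g/ρ₀)·Δρ/Δz = g·(Δρ/ρ₀)/Δz = 9.81 × 7.628 × 10⁻⁴ / 79 = 9.4722 × 10⁻⁵ s⁻².
N = √(9.4722 × 10⁻⁵) = 9.7325 × 10⁻³ rad s⁻¹ → T = 2π/N = 645.59 s = 10.760 min ≈ 10.8 min.

10.8 min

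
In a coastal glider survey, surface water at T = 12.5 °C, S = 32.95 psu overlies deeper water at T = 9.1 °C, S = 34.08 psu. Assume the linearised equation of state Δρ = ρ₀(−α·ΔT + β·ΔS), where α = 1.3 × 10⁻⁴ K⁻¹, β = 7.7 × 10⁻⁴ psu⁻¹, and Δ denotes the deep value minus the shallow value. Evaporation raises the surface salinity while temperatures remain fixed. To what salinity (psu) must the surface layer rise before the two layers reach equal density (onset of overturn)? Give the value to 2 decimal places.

Neutral buoyancy requires −α(T_deep − T_surf) + β(S_deep − S_surf′) = 0.
S_surf′ = S_deep − (α/β)·ΔT = 34.08 − (1.3 × 10⁻⁴/7.7 × 10⁻⁴)·(-3.4) = 34.6540 psu.
Increase required: 34.6540 − 32.95 = 1.7040 psu.

34.65 psu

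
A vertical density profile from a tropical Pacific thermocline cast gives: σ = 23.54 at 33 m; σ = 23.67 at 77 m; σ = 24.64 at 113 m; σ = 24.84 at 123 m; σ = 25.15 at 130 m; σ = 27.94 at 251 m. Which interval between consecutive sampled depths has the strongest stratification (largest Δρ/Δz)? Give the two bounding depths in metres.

Compute the density gradient over each adjacent pair:
  33–77 m: Δρ/Δz = 0.13/44 = 3.0 × 10⁻³ kg m⁻⁴
  77–113 m: Δρ/Δz = 0.97/36 = 0.027 kg m⁻⁴
  113–123 m: Δρ/Δz = 0.20/10 = 0.020 kg m⁻⁴
  123–130 m: Δρ/Δz = 0.31/7 = 0.044 kg m⁻⁴
  130–251 m: Δρ/Δz = 2.79/121 = 0.023 kg m⁻⁴
The largest gradient is in the 123–130 m interval — the pycnocline.

123–130 m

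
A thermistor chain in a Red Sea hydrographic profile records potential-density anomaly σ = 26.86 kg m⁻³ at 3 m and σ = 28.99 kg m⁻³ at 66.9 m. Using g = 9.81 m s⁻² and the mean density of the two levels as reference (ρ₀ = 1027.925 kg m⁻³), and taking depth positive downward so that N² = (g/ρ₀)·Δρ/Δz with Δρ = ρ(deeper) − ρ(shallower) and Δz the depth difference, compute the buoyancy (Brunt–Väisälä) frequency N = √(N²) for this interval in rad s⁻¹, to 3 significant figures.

Δρ = 1028.99 − 1026.86 = 2.13 kg m⁻³ over Δz = 66.9 − 3 = 63.9 m.
N² = (9.81/1027.925) × (2.13/63.9) = 3.1812 × 10⁻⁴ s⁻².
N = √(3.1812 × 10⁻⁴) = 0.017836 rad s⁻¹ ≈ 0.0178 rad s⁻¹.

0.0178 rad s⁻¹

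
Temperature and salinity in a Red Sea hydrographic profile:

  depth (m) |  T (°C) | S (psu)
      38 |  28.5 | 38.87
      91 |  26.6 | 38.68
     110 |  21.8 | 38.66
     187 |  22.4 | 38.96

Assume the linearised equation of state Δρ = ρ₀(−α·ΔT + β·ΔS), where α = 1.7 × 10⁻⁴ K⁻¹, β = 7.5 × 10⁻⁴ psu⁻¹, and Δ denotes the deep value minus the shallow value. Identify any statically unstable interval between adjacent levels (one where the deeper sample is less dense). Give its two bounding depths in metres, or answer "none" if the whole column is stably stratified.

none

Evaluate Δρ/ρ₀ = −αΔT + βΔS across each adjacent pair:
  38–91 m: −αΔT+βΔS = −(1.7 × 10⁻⁴)(-1.9)+(7.5 × 10⁻⁴)(-0.19) = 1.8 × 10⁻⁴ → stable
  91–110 m: −αΔT+βΔS = −(1.7 × 10⁻⁴)(-4.8)+(7.5 × 10⁻⁴)(-0.02) = 8.0 × 10⁻⁴ → stable
  110–187 m: −αΔT+βΔS = −(1.7 × 10⁻⁴)(+0.6)+(7.5 × 10⁻⁴)(+0.30) = 1.2 × 10⁻⁴ → stable
Every interval has Δρ > 0: the column is stably stratified throughout.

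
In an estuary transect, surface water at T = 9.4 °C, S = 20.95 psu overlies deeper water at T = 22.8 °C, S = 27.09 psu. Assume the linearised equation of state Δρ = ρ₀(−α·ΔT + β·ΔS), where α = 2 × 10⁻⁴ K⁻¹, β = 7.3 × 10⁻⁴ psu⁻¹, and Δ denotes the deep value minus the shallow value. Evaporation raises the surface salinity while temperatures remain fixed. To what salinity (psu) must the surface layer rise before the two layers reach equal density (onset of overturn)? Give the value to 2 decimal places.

23.42 psu

Neutral buoyancy requires −α(T_deep − T_surf) + β(S_deep − S_surf′) = 0.
S_surf′ = S_deep − (α/β)·ΔT = 27.09 − (2 × 10⁻⁴/7.3 × 10⁻⁴)·(+13.4) = 23.4188 psu.
Increase required: 23.4188 − 20.95 = 2.4688 psu.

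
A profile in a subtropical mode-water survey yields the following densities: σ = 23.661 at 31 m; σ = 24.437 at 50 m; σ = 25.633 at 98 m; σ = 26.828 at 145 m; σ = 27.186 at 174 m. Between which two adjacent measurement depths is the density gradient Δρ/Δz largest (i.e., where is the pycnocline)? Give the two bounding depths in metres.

31–50 m

Compute the density gradient over each adjacent pair:
  31–50 m: Δρ/Δz = 0.776/19 = 0.041 kg m⁻⁴
  50–98 m: Δρ/Δz = 1.196/48 = 0.025 kg m⁻⁴
  98–145 m: Δρ/Δz = 1.195/47 = 0.025 kg m⁻⁴
  145–174 m: Δρ/Δz = 0.358/29 = 0.012 kg m⁻⁴
The largest gradient is in the 31–50 m interval — the pycnocline.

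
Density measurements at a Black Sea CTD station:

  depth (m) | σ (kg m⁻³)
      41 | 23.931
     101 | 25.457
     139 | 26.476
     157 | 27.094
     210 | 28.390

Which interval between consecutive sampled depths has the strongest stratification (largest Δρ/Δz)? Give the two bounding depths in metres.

Compute the density gradient over each adjacent pair:
  41–101 m: Δρ/Δz = 1.526/60 = 0.025 kg m⁻⁴
  101–139 m: Δρ/Δz = 1.019/38 = 0.027 kg m⁻⁴
  139–157 m: Δρ/Δz = 0.618/18 = 0.034 kg m⁻⁴
  157–210 m: Δρ/Δz = 1.296/53 = 0.024 kg m⁻⁴
The largest gradient is in the 139–157 m interval — the pycnocline.

139–157 m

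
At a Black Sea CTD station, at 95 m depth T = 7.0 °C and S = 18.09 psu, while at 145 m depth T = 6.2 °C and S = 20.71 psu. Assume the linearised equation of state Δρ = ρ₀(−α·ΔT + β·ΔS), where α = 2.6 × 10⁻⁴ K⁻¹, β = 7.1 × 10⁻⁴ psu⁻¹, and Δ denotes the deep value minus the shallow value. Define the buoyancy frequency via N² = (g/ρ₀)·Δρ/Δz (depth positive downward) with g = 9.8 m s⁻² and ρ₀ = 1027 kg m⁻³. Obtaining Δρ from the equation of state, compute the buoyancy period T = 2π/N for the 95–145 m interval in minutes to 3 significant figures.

5.20 min

ΔT = -0.8 K, ΔS = +2.62 psu (deep − shallow).
Δρ/ρ₀ = −αΔT + βΔS = 2.08 × 10⁻⁴ + 1.8602 × 10⁻³ = 2.0682 × 10⁻³, so Δρ ≈ 2.124 kg m⁻³.
N² = (g/ρ₀)·Δρ/Δz = g·(Δρ/ρ₀)/Δz = 9.8 × 2.0682 × 10⁻³ / 50 = 4.0537 × 10⁻⁴ s⁻².
N = √(4.0537 × 10⁻⁴) = 0.020134 rad s⁻¹ → T = 2π/N = 312.07 s = 5.2012 min ≈ 5.20 min.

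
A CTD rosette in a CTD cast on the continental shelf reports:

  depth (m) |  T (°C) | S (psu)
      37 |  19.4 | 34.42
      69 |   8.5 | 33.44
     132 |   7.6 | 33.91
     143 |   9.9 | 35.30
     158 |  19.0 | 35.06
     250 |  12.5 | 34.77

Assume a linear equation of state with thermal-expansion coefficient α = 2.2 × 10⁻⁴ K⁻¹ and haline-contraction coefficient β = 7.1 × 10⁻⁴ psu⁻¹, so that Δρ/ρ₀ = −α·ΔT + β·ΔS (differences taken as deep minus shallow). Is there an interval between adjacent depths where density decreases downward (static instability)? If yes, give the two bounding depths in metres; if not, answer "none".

Evaluate Δρ/ρ₀ = −αΔT + βΔS across each adjacent pair:
  37–69 m: −αΔT+βΔS = −(2.2 × 10⁻⁴)(-10.9)+(7.1 × 10⁻⁴)(-0.98) = 1.7 × 10⁻³ → stable
  69–132 m: −αΔT+βΔS = −(2.2 × 10⁻⁴)(-0.9)+(7.1 × 10⁻⁴)(+0.47) = 5.3 × 10⁻⁴ → stable
  132–143 m: −αΔT+βΔS = −(2.2 × 10⁻⁴)(+2.3)+(7.1 × 10⁻⁴)(+1.39) = 4.8 × 10⁻⁴ → stable
  143–158 m: −αΔT+βΔS = −(2.2 × 10⁻⁴)(+9.1)+(7.1 × 10⁻⁴)(-0.24) = -2.2 × 10⁻³ → UNSTABLE
  158–250 m: −αΔT+βΔS = −(2.2 × 10⁻⁴)(-6.5)+(7.1 × 10⁻⁴)(-0.29) = 1.2 × 10⁻³ → stable
The 143–158 m interval has Δρ < 0: lighter water underlies denser water.

143–158 m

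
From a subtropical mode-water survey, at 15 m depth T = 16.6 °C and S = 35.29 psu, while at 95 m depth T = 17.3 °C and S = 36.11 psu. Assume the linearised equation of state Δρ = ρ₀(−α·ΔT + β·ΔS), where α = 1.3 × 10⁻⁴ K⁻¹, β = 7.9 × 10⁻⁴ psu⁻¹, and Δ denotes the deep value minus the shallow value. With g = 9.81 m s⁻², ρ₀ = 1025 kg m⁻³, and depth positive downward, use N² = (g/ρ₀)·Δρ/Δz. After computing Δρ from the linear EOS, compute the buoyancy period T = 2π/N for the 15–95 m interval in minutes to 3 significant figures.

12.7 min

ΔT = +0.7 K, ΔS = +0.82 psu (deep − shallow).
Δρ/ρ₀ = −αΔT + βΔS = -9.10 × 10⁻⁵ + 6.478 × 10⁻⁴ = 5.568 × 10⁻⁴, so Δρ ≈ 0.5707 kg m⁻³.
N² = (g/ρ₀)·Δρ/Δz = g·(Δρ/ρ₀)/Δz = 9.81 × 5.568 × 10⁻⁴ / 80 = 6.8278 × 10⁻⁵ s⁻².
N = √(6.8278 × 10⁻⁵) = 8.2631 × 10⁻³ rad s⁻¹ → T = 2π/N = 760.39 s = 12.673 min ≈ 12.7 min.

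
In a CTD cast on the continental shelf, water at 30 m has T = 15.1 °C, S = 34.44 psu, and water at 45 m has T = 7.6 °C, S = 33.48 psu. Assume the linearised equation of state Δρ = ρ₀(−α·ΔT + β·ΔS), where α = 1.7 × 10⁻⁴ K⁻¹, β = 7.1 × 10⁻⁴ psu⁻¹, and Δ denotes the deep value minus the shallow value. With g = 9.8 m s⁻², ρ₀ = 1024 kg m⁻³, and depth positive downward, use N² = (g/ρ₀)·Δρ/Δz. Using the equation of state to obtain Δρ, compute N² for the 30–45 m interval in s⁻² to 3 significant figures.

3.88 × 10⁻⁴ s⁻²

ΔT = -7.5 K, ΔS = -0.96 psu (deep − shallow).
Δρ/ρ₀ = −αΔT + βΔS = 1.275 × 10⁻³ − 6.816 × 10⁻⁴ = 5.934 × 10⁻⁴, so Δρ ≈ 0.6076 kg m⁻³.
N² = (g/ρ₀)·Δρ/Δz = g·(Δρ/ρ₀)/Δz = 9.8 × 5.934 × 10⁻⁴ / 15 = 3.8769 × 10⁻⁴ s⁻² ≈ 3.88 × 10⁻⁴ s⁻².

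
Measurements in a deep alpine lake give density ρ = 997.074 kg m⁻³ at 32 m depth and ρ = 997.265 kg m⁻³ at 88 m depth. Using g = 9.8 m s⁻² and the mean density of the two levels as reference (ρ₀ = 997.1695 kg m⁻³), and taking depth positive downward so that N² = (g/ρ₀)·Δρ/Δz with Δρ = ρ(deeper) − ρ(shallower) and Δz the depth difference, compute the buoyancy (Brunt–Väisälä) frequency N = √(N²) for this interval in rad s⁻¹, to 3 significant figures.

5.79 × 10⁻³ rad s⁻¹

Δρ = 997.265 − 997.074 = 0.191 kg m⁻³ over Δz = 88 − 32 = 56 m.
N² = (9.8/997.1695) × (0.191/56) = 3.3520 × 10⁻⁵ s⁻².
N = √(3.3520 × 10⁻⁵) = 5.7896 × 10⁻³ rad s⁻¹ ≈ 5.79 × 10⁻³ rad s⁻¹.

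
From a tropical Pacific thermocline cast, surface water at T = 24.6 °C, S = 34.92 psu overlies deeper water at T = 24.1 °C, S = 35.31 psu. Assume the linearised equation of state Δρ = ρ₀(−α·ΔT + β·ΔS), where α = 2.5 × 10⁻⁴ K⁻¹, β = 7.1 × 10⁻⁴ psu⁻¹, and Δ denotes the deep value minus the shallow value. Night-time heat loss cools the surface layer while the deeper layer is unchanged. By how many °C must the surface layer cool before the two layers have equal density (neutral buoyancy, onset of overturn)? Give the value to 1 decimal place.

1.6 °C

Neutral buoyancy requires Δρ = 0, i.e. −α(T_deep − T_surf′) + β(S_deep − S_surf) = 0.
T_surf′ = T_deep − (β/α)·ΔS = 24.1 − (7.1 × 10⁻⁴/2.5 × 10⁻⁴)·(+0.39) = 22.992 °C.
Cooling required: 24.6 − (22.992) = 1.608 °C.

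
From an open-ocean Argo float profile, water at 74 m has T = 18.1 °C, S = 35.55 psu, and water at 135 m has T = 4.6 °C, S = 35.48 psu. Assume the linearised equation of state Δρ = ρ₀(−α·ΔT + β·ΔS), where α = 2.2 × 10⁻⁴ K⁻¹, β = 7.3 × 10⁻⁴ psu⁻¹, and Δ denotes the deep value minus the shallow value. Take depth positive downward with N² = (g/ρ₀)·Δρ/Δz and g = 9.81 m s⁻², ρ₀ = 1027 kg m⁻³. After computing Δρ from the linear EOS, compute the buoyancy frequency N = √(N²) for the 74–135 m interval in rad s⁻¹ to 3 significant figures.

ΔT = -13.5 K, ΔS = -0.07 psu (deep − shallow).
Δρ/ρ₀ = −αΔT + βΔS = 2.97 × 10⁻³ − 5.11 × 10⁻⁵ = 2.9189 × 10⁻³, so Δρ ≈ 2.998 kg m⁻³.
N² = (g/ρ₀)·Δρ/Δz = g·(Δρ/ρ₀)/Δz = 9.81 × 2.9189 × 10⁻³ / 61 = 4.6942 × 10⁻⁴ s⁻².
N = √(4.6942 × 10⁻⁴) = 0.021666 rad s⁻¹ ≈ 0.0217 rad s⁻¹.

0.0217 rad s⁻¹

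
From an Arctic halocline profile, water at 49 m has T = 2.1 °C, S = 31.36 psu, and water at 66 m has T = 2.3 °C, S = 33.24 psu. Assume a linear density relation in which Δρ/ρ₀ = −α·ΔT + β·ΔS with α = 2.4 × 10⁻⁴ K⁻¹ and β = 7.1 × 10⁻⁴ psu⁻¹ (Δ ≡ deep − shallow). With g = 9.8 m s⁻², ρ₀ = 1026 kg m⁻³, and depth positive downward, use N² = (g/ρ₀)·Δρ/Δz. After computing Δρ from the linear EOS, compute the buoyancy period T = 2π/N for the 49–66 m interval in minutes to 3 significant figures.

ΔT = +0.2 K, ΔS = +1.88 psu (deep − shallow).
Δρ/ρ₀ = −αΔT + βΔS = -4.80 × 10⁻⁵ + 1.3348 × 10⁻³ = 1.2868 × 10⁻³, so Δρ ≈ 1.320 kg m⁻³.
N² = (g/ρ₀)·Δρ/Δz = g·(Δρ/ρ₀)/Δz = 9.8 × 1.2868 × 10⁻³ / 17 = 7.4180 × 10⁻⁴ s⁻².
N = √(7.4180 × 10⁻⁴) = 0.027236 rad s⁻¹ → T = 2π/N = 230.69 s = 3.8448 min ≈ 3.84 min.

3.84 min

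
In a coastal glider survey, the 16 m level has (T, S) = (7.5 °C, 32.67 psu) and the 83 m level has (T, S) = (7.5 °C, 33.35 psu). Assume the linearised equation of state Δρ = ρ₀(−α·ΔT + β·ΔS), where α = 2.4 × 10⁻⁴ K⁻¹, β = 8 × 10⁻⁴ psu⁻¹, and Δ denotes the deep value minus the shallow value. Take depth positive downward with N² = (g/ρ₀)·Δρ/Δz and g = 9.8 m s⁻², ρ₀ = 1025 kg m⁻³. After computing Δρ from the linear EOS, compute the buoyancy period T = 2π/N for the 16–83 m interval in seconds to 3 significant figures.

704 s

ΔT = +0.0 K, ΔS = +0.68 psu (deep − shallow).
Δρ/ρ₀ = −αΔT + βΔS = 0 + 5.44 × 10⁻⁴ = 5.44 × 10⁻⁴, so Δρ ≈ 0.5576 kg m⁻³.
N² = (g/ρ₀)·Δρ/Δz = g·(Δρ/ρ₀)/Δz = 9.8 × 5.44 × 10⁻⁴ / 67 = 7.9570 × 10⁻⁵ s⁻².
N = √(7.9570 × 10⁻⁵) = 8.9202 × 10⁻³ rad s⁻¹ → T = 2π/N = 704.38 s ≈ 704 s.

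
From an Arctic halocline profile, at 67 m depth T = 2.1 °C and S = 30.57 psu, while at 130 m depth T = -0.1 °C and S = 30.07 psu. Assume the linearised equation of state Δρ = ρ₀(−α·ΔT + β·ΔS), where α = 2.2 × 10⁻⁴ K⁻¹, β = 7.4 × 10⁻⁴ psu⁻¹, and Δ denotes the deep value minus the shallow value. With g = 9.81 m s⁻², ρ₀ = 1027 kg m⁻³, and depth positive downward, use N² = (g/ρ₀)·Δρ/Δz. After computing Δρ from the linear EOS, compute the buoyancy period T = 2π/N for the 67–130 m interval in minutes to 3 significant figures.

ΔT = -2.2 K, ΔS = -0.50 psu (deep − shallow).
Δρ/ρ₀ = −αΔT + βΔS = 4.84 × 10⁻⁴ − 3.70 × 10⁻⁴ = 1.14 × 10⁻⁴, so Δρ ≈ 0.1171 kg m⁻³.
N² = (g/ρ₀)·Δρ/Δz = g·(Δρ/ρ₀)/Δz = 9.81 × 1.14 × 10⁻⁴ / 63 = 1.7751 × 10⁻⁵ s⁻².
N = √(1.7751 × 10⁻⁵) = 4.2132 × 10⁻³ rad s⁻¹ → T = 2π/N = 1.4913 × 10³ s = 24.855 min ≈ 24.9 min.

24.9 min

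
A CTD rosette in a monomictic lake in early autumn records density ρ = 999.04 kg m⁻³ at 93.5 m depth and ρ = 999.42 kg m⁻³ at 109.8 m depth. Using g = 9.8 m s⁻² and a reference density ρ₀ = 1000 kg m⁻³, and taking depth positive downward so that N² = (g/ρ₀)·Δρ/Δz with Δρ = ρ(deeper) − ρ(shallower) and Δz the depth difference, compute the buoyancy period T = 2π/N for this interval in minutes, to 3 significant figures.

Δρ = 999.42 − 999.04 = 0.38 kg m⁻³ over Δz = 109.8 − 93.5 = 16.3 m.
N² = (9.8/1000) × (0.38/16.3) = 2.2847 × 10⁻⁴ s⁻².
N = √(2.2847 × 10⁻⁴) = 0.015115 rad s⁻¹, so T = 2π/N = 415.69 s = 6.9282 min ≈ 6.93 min.

6.93 min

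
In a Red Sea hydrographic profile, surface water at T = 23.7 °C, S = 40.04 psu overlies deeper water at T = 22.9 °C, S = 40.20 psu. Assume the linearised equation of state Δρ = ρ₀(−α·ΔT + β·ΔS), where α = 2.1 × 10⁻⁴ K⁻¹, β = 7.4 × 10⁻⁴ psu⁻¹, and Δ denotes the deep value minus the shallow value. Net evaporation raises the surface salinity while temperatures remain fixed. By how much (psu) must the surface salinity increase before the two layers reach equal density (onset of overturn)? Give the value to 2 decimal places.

0.39 psu

Neutral buoyancy requires −α(T_deep − T_surf) + β(S_deep − S_surf′) = 0.
S_surf′ = S_deep − (α/β)·ΔT = 40.20 − (2.1 × 10⁻⁴/7.4 × 10⁻⁴)·(-0.8) = 40.4270 psu.
Increase required: 40.4270 − 40.04 = 0.3870 psu.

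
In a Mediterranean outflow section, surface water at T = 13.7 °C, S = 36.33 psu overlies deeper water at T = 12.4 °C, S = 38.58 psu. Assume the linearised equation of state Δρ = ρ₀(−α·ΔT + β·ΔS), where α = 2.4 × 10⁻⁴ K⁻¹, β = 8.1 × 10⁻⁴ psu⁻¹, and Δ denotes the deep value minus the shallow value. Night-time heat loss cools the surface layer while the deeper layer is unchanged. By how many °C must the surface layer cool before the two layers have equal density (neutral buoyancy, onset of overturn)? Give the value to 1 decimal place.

Neutral buoyancy requires Δρ = 0, i.e. −α(T_deep − T_surf′) + β(S_deep − S_surf) = 0.
T_surf′ = T_deep − (β/α)·ΔS = 12.4 − (8.1 × 10⁻⁴/2.4 × 10⁻⁴)·(+2.25) = 4.806 °C.
Cooling required: 13.7 − (4.806) = 8.894 °C.

8.9 °C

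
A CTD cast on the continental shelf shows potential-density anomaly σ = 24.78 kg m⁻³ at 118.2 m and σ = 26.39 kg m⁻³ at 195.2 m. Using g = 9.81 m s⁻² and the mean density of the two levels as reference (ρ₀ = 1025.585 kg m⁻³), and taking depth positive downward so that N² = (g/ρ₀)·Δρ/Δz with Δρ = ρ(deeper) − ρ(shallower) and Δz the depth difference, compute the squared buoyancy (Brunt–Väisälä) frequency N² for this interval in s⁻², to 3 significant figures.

Δρ = 1026.39 − 1024.78 = 1.61 kg m⁻³ over Δz = 195.2 − 118.2 = 77 m.
N² = (9.81/1025.585) × (1.61/77) = 2.0000 × 10⁻⁴ s⁻² ≈ 2.00 × 10⁻⁴ s⁻².

2.00 × 10⁻⁴ s⁻²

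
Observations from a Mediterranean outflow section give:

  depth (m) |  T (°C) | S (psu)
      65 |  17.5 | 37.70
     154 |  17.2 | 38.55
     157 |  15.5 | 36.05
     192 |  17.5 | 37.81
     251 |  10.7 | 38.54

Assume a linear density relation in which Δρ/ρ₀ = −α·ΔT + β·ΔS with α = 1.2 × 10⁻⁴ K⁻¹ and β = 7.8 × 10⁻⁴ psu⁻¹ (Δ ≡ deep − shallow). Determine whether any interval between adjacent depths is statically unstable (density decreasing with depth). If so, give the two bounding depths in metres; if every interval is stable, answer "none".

Evaluate Δρ/ρ₀ = −αΔT + βΔS across each adjacent pair:
  65–154 m: −αΔT+βΔS = −(1.2 × 10⁻⁴)(-0.3)+(7.8 × 10⁻⁴)(+0.85) = 7.0 × 10⁻⁴ → stable
  154–157 m: −αΔT+βΔS = −(1.2 × 10⁻⁴)(-1.7)+(7.8 × 10⁻⁴)(-2.50) = -1.7 × 10⁻³ → UNSTABLE
  157–192 m: −αΔT+βΔS = −(1.2 × 10⁻⁴)(+2.0)+(7.8 × 10⁻⁴)(+1.76) = 1.1 × 10⁻³ → stable
  192–251 m: −αΔT+βΔS = −(1.2 × 10⁻⁴)(-6.8)+(7.8 × 10⁻⁴)(+0.73) = 1.4 × 10⁻³ → stable
The 154–157 m interval has Δρ < 0: lighter water underlies denser water.

154–157 m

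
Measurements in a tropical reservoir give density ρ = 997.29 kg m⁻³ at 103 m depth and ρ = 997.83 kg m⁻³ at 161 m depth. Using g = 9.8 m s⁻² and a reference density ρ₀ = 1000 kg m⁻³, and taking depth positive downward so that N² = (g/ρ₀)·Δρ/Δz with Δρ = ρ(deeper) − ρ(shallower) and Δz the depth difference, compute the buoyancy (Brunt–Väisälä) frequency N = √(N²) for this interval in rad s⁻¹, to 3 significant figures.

Δρ = 997.83 − 997.29 = 0.54 kg m⁻³ over Δz = 161 − 103 = 58 m.
N² = (9.8/1000) × (0.54/58) = 9.1241 × 10⁻⁵ s⁻².
N = √(9.1241 × 10⁻⁵) = 9.5520 × 10⁻³ rad s⁻¹ ≈ 9.55 × 10⁻³ rad s⁻¹.

9.55 × 10⁻³ rad s⁻¹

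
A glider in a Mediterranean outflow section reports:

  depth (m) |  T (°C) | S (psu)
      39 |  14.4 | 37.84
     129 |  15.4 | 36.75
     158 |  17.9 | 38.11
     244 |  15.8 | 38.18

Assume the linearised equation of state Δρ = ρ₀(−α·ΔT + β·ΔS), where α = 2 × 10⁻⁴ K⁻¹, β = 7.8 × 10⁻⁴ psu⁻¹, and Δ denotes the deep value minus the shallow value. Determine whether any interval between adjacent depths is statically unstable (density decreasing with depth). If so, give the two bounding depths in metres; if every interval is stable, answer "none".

39–129 m

Evaluate Δρ/ρ₀ = −αΔT + βΔS across each adjacent pair:
  39–129 m: −αΔT+βΔS = −(2 × 10⁻⁴)(+1.0)+(7.8 × 10⁻⁴)(-1.09) = -1.1 × 10⁻³ → UNSTABLE
  129–158 m: −αΔT+βΔS = −(2 × 10⁻⁴)(+2.5)+(7.8 × 10⁻⁴)(+1.36) = 5.6 × 10⁻⁴ → stable
  158–244 m: −αΔT+βΔS = −(2 × 10⁻⁴)(-2.1)+(7.8 × 10⁻⁴)(+0.07) = 4.7 × 10⁻⁴ → stable
The 39–129 m interval has Δρ < 0: lighter water underlies denser water.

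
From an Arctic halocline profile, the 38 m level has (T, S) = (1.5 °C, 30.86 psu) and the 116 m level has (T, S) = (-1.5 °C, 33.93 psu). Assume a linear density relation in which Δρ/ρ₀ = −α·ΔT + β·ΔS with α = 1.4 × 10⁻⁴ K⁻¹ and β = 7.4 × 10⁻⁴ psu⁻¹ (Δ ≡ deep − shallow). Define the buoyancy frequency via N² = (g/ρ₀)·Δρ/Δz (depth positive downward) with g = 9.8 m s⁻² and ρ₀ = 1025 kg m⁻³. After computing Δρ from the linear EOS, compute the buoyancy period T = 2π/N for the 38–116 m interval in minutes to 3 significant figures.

5.69 min

ΔT = -3.0 K, ΔS = +3.07 psu (deep − shallow).
Δρ/ρ₀ = −αΔT + βΔS = 4.20 × 10⁻⁴ + 2.2718 × 10⁻³ = 2.6918 × 10⁻³, so Δρ ≈ 2.759 kg m⁻³.
N² = (g/ρ₀)·Δρ/Δz = g·(Δρ/ρ₀)/Δz = 9.8 × 2.6918 × 10⁻³ / 78 = 3.3820 × 10⁻⁴ s⁻².
N = √(3.3820 × 10⁻⁴) = 0.018390 rad s⁻¹ → T = 2π/N = 341.66 s = 5.6943 min ≈ 5.69 min.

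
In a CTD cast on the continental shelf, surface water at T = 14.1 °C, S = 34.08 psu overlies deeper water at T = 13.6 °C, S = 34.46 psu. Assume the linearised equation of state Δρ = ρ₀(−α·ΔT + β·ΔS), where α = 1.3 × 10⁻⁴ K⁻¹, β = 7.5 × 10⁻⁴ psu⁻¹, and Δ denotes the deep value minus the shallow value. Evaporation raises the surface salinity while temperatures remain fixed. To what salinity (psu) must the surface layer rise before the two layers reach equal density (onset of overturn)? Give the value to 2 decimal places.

34.55 psu

Neutral buoyancy requires −α(T_deep − T_surf) + β(S_deep − S_surf′) = 0.
S_surf′ = S_deep − (α/β)·ΔT = 34.46 − (1.3 × 10⁻⁴/7.5 × 10⁻⁴)·(-0.5) = 34.5467 psu.
Increase required: 34.5467 − 34.08 = 0.4667 psu.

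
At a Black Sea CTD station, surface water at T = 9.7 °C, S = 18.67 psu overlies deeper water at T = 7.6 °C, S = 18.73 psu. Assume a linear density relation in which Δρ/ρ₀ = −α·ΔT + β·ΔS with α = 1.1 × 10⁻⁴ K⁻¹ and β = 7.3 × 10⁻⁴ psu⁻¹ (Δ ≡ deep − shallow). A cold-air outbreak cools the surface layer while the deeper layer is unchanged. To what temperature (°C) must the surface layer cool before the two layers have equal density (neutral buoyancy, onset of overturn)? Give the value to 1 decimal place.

7.2 °C

Neutral buoyancy requires Δρ = 0, i.e. −α(T_deep − T_surf′) + β(S_deep − S_surf) = 0.
T_surf′ = T_deep − (β/α)·ΔS = 7.6 − (7.3 × 10⁻⁴/1.1 × 10⁻⁴)·(+0.06) = 7.202 °C.
Cooling required: 9.7 − (7.202) = 2.498 °C.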